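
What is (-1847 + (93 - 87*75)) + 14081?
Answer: 5802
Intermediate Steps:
(-1847 + (93 - 87*75)) + 14081 = (-1847 + (93 - 6525)) + 14081 = (-1847 - 6432) + 14081 = -8279 + 14081 = 5802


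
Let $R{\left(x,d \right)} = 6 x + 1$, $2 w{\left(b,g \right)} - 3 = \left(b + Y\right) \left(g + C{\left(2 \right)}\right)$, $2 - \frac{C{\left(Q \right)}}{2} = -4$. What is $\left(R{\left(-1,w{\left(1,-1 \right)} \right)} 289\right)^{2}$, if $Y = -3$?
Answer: $2088025$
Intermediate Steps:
$C{\left(Q \right)} = 12$ ($C{\left(Q \right)} = 4 - -8 = 4 + 8 = 12$)
$w{\left(b,g \right)} = \frac{3}{2} + \frac{\left(-3 + b\right) \left(12 + g\right)}{2}$ ($w{\left(b,g \right)} = \frac{3}{2} + \frac{\left(b - 3\right) \left(g + 12\right)}{2} = \frac{3}{2} + \frac{\left(-3 + b\right) \left(12 + g\right)}{2}$)
$R{\left(x,d \right)} = 1 + 6 x$
$\left(R{\left(-1,w{\left(1,-1 \right)} \right)} 289\right)^{2} = \left(\left(1 + 6 \left(-1\right)\right) 289\right)^{2} = \left(\left(1 - 6\right) 289\right)^{2} = \left(\left(-5\right) 289\right)^{2} = \left(-1445\right)^{2} = 2088025$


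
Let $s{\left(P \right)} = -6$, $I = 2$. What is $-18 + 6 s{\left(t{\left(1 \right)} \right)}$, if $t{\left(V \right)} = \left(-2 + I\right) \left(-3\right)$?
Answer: $-54$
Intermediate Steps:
$t{\left(V \right)} = 0$ ($t{\left(V \right)} = \left(-2 + 2\right) \left(-3\right) = 0 \left(-3\right) = 0$)
$-18 + 6 s{\left(t{\left(1 \right)} \right)} = -18 + 6 \left(-6\right) = -18 - 36 = -54$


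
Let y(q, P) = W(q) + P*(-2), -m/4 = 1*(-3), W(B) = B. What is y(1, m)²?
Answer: 529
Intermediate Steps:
m = 12 (m = -4*(-3) = 12)
y(q, P) = q - 2*P (y(q, P) = q + P*(-2) = q - 2*P)
y(1, m)² = (1 - 2*12)² = (1 - 24)² = (-23)² = 529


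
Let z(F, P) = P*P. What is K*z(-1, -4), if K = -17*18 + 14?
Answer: -4672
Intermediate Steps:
z(F, P) = P²
K = -292 (K = -306 + 14 = -292)
K*z(-1, -4) = -292*(-4)² = -292*16 = -4672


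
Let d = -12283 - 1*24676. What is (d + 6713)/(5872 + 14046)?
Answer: -15123/9959 ≈ -1.5185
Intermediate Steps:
d = -36959 (d = -12283 - 24676 = -36959)
(d + 6713)/(5872 + 14046) = (-36959 + 6713)/(5872 + 14046) = -30246/19918 = -30246*1/19918 = -15123/9959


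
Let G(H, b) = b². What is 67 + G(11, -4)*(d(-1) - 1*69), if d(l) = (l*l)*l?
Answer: -1053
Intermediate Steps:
d(l) = l³ (d(l) = l²*l = l³)
67 + G(11, -4)*(d(-1) - 1*69) = 67 + (-4)²*((-1)³ - 1*69) = 67 + 16*(-1 - 69) = 67 + 16*(-70) = 67 - 1120 = -1053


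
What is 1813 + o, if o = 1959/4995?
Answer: 3019298/1665 ≈ 1813.4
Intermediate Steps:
o = 653/1665 (o = 1959*(1/4995) = 653/1665 ≈ 0.39219)
1813 + o = 1813 + 653/1665 = 3019298/1665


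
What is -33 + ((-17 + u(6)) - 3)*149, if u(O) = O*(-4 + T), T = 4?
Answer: -3013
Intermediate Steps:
u(O) = 0 (u(O) = O*(-4 + 4) = O*0 = 0)
-33 + ((-17 + u(6)) - 3)*149 = -33 + ((-17 + 0) - 3)*149 = -33 + (-17 - 3)*149 = -33 - 20*149 = -33 - 2980 = -3013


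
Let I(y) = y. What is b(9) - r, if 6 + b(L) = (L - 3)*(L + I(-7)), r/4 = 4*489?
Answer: -7818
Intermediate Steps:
r = 7824 (r = 4*(4*489) = 4*1956 = 7824)
b(L) = -6 + (-7 + L)*(-3 + L) (b(L) = -6 + (L - 3)*(L - 7) = -6 + (-3 + L)*(-7 + L) = -6 + (-7 + L)*(-3 + L))
b(9) - r = (15 + 9**2 - 10*9) - 1*7824 = (15 + 81 - 90) - 7824 = 6 - 7824 = -7818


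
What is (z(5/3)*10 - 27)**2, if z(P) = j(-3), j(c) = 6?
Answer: 1089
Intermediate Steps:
z(P) = 6
(z(5/3)*10 - 27)**2 = (6*10 - 27)**2 = (60 - 27)**2 = 33**2 = 1089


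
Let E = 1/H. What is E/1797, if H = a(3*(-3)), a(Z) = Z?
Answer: -1/16173 ≈ -6.1831e-5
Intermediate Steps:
H = -9 (H = 3*(-3) = -9)
E = -1/9 (E = 1/(-9) = -1/9 ≈ -0.11111)
E/1797 = -1/9/1797 = -1/9*1/1797 = -1/16173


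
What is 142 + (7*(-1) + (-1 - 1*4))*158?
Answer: -1754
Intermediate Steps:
142 + (7*(-1) + (-1 - 1*4))*158 = 142 + (-7 + (-1 - 4))*158 = 142 + (-7 - 5)*158 = 142 - 12*158 = 142 - 1896 = -1754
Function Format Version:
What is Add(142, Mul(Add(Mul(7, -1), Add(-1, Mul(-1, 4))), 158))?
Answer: -1754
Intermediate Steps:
Add(142, Mul(Add(Mul(7, -1), Add(-1, Mul(-1, 4))), 158)) = Add(142, Mul(Add(-7, Add(-1, -4)), 158)) = Add(142, Mul(Add(-7, -5), 158)) = Add(142, Mul(-12, 158)) = Add(142, -1896) = -1754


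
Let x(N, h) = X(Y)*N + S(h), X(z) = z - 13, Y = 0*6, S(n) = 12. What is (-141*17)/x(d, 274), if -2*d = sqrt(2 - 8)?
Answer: -19176/265 + 10387*I*sqrt(6)/265 ≈ -72.362 + 96.011*I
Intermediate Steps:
Y = 0
d = -I*sqrt(6)/2 (d = -sqrt(2 - 8)/2 = -I*sqrt(6)/2 ≈ -1.2247*I)
X(z) = -13 + z
x(N, h) = 12 - 13*N (x(N, h) = (-13 + 0)*N + 12 = -13*N + 12 = 12 - 13*N)
(-141*17)/x(d, 274) = (-141*17)/(12 - (-13)*I*sqrt(6)/2) = -2397/(12 + 13*I*sqrt(6)/2)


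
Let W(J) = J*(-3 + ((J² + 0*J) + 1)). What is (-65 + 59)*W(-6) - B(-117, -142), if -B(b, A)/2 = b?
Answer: 990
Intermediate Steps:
B(b, A) = -2*b
W(J) = J*(-2 + J²) (W(J) = J*(-3 + ((J² + 0) + 1)) = J*(-3 + (J² + 1)) = J*(-3 + (1 + J²)) = J*(-2 + J²))
(-65 + 59)*W(-6) - B(-117, -142) = (-65 + 59)*(-6*(-2 + (-6)²)) - (-2)*(-117) = -(-36)*(-2 + 36) - 1*234 = -(-36)*34 - 234 = -6*(-204) - 234 = 1224 - 234 = 990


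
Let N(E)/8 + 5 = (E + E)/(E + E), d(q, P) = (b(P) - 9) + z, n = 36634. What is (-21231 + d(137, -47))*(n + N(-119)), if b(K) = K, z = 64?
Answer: -776804246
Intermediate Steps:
d(q, P) = 55 + P (d(q, P) = (P - 9) + 64 = (-9 + P) + 64 = 55 + P)
N(E) = -32 (N(E) = -40 + 8*((E + E)/(E + E)) = -40 + 8*((2*E)/((2*E))) = -40 + 8*((2*E)*(1/(2*E))) = -40 + 8*1 = -40 + 8 = -32)
(-21231 + d(137, -47))*(n + N(-119)) = (-21231 + (55 - 47))*(36634 - 32) = (-21231 + 8)*36602 = -21223*36602 = -776804246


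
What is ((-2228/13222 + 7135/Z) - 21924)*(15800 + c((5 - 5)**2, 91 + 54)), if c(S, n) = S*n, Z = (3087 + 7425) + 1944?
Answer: -3565534483473925/10293327 ≈ -3.4639e+8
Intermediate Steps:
Z = 12456 (Z = 10512 + 1944 = 12456)
((-2228/13222 + 7135/Z) - 21924)*(15800 + c((5 - 5)**2, 91 + 54)) = ((-2228/13222 + 7135/12456) - 21924)*(15800 + (5 - 5)**2*(91 + 54)) = ((-2228*1/13222 + 7135*(1/12456)) - 21924)*(15800 + 0**2*145) = ((-1114/6611 + 7135/12456) - 21924)*(15800 + 0*145) = (33293501/82346616 - 21924)*(15800 + 0) = -1805333915683/82346616*15800 = -3565534483473925/10293327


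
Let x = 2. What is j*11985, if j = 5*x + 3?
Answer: 155805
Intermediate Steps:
j = 13 (j = 5*2 + 3 = 10 + 3 = 13)
j*11985 = 13*11985 = 155805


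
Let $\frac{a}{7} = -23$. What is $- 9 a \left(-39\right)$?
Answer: $-56511$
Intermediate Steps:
$a = -161$ ($a = 7 \left(-23\right) = -161$)
$- 9 a \left(-39\right) = \left(-9\right) \left(-161\right) \left(-39\right) = 1449 \left(-39\right) = -56511$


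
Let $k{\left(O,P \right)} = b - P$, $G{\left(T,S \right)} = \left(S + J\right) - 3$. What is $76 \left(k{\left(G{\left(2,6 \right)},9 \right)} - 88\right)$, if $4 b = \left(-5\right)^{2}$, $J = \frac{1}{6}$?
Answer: $-6897$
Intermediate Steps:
$J = \frac{1}{6} \approx 0.16667$
$b = \frac{25}{4}$ ($b = \frac{\left(-5\right)^{2}}{4} = \frac{1}{4} \cdot 25 = \frac{25}{4} \approx 6.25$)
$G{\left(T,S \right)} = - \frac{17}{6} + S$ ($G{\left(T,S \right)} = \left(S + \frac{1}{6}\right) - 3 = \left(\frac{1}{6} + S\right) - 3 = - \frac{17}{6} + S$)
$k{\left(O,P \right)} = \frac{25}{4} - P$
$76 \left(k{\left(G{\left(2,6 \right)},9 \right)} - 88\right) = 76 \left(\left(\frac{25}{4} - 9\right) - 88\right) = 76 \left(- \frac{11}{4} - 88\right) = 76 \left(- \frac{363}{4}\right) = -6897$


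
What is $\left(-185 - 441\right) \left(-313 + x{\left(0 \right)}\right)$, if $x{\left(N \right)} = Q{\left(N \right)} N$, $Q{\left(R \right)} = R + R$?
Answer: $195938$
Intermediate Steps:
$Q{\left(R \right)} = 2 R$
$x{\left(N \right)} = 2 N^{2}$ ($x{\left(N \right)} = 2 N N = 2 N^{2}$)
$\left(-185 - 441\right) \left(-313 + x{\left(0 \right)}\right) = \left(-185 - 441\right) \left(-313 + 2 \cdot 0^{2}\right) = - 626 \left(-313 + 2 \cdot 0\right) = - 626 \left(-313 + 0\right) = \left(-626\right) \left(-313\right) = 195938$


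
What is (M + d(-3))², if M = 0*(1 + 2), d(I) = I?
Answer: 9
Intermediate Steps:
M = 0 (M = 0*3 = 0)
(M + d(-3))² = (0 - 3)² = (-3)² = 9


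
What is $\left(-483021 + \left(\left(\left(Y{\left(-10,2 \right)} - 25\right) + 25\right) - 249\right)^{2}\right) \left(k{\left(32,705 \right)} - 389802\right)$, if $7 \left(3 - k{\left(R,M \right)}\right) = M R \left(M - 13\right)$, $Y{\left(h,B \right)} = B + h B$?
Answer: $\frac{7551211405716}{7} \approx 1.0787 \cdot 10^{12}$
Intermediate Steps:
$Y{\left(h,B \right)} = B + B h$
$k{\left(R,M \right)} = 3 - \frac{M R \left(-13 + M\right)}{7}$ ($k{\left(R,M \right)} = 3 - \frac{M R \left(M - 13\right)}{7} = 3 - \frac{M R \left(-13 + M\right)}{7}$)
$\left(-483021 + \left(\left(\left(Y{\left(-10,2 \right)} - 25\right) + 25\right) - 249\right)^{2}\right) \left(k{\left(32,705 \right)} - 389802\right) = \left(-483021 + \left(\left(\left(2 \left(1 - 10\right) - 25\right) + 25\right) - 249\right)^{2}\right) \left(\left(3 - \frac{32 \cdot 705^{2}}{7} + \frac{13}{7} \cdot 705 \cdot 32\right) - 389802\right) = \left(-483021 + \left(\left(\left(2 \left(-9\right) - 25\right) + 25\right) - 249\right)^{2}\right) \left(\left(3 - \frac{32}{7} \cdot 497025 + \frac{293280}{7}\right) - 389802\right) = \left(-483021 + \left(\left(\left(-18 - 25\right) + 25\right) - 249\right)^{2}\right) \left(\left(3 - \frac{15904800}{7} + \frac{293280}{7}\right) - 389802\right) = \left(-483021 + \left(\left(-43 + 25\right) - 249\right)^{2}\right) \left(- \frac{15611499}{7} - 389802\right) = \left(-483021 + \left(-18 - 249\right)^{2}\right) \left(- \frac{18340113}{7}\right) = \left(-483021 + \left(-267\right)^{2}\right) \left(- \frac{18340113}{7}\right) = \left(-483021 + 71289\right) \left(- \frac{18340113}{7}\right) = \left(-411732\right) \left(- \frac{18340113}{7}\right) = \frac{7551211405716}{7}$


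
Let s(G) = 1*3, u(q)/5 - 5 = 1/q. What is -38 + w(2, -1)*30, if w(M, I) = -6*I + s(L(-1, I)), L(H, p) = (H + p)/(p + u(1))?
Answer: 232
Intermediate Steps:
u(q) = 25 + 5/q
L(H, p) = (H + p)/(30 + p) (L(H, p) = (H + p)/(p + (25 + 5/1)) = (H + p)/(p + (25 + 5*1)) = (H + p)/(p + (25 + 5)) = (H + p)/(p + 30) = (H + p)/(30 + p))
s(G) = 3
w(M, I) = 3 - 6*I (w(M, I) = -6*I + 3 = 3 - 6*I)
-38 + w(2, -1)*30 = -38 + (3 - 6*(-1))*30 = -38 + (3 + 6)*30 = -38 + 9*30 = -38 + 270 = 232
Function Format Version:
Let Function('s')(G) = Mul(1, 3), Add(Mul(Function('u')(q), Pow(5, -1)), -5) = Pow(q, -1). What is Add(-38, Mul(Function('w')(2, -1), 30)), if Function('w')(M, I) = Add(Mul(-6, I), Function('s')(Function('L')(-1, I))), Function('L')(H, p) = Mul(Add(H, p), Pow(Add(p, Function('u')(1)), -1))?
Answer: 232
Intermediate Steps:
Function('u')(q) = Add(25, Mul(5, Pow(q, -1)))
Function('L')(H, p) = Mul(Pow(Add(30, p), -1), Add(H, p)) (Function('L')(H, p) = Mul(Add(H, p), Pow(Add(p, Add(25, Mul(5, Pow(1, -1)))), -1)) = Mul(Add(H, p), Pow(Add(p, Add(25, Mul(5, 1))), -1)) = Mul(Add(H, p), Pow(Add(p, Add(25, 5)), -1)) = Mul(Add(H, p), Pow(Add(p, 30), -1)) = Mul(Add(H, p), Pow(Add(30, p), -1)) = Mul(Pow(Add(30, p), -1), Add(H, p)))
Function('s')(G) = 3
Function('w')(M, I) = Add(3, Mul(-6, I)) (Function('w')(M, I) = Add(Mul(-6, I), 3) = Add(3, Mul(-6, I)))
Add(-38, Mul(Function('w')(2, -1), 30)) = Add(-38, Mul(Add(3, Mul(-6, -1)), 30)) = Add(-38, Mul(Add(3, 6), 30)) = Add(-38, Mul(9, 30)) = Add(-38, 270) = 232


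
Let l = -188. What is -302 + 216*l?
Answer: -40910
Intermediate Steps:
-302 + 216*l = -302 + 216*(-188) = -302 - 40608 = -40910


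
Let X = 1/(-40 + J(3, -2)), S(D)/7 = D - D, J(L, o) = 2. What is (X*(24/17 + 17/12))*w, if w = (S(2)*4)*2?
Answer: 0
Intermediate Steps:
S(D) = 0 (S(D) = 7*(D - D) = 7*0 = 0)
X = -1/38 (X = 1/(-40 + 2) = 1/(-38) = -1/38 ≈ -0.026316)
w = 0 (w = (0*4)*2 = 0*2 = 0)
(X*(24/17 + 17/12))*w = -(24/17 + 17/12)/38*0 = -1/38*577/204*0 = -577/7752*0 = 0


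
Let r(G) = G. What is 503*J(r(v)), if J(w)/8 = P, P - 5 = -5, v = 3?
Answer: 0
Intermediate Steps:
P = 0 (P = 5 - 5 = 0)
J(w) = 0 (J(w) = 8*0 = 0)
503*J(r(v)) = 503*0 = 0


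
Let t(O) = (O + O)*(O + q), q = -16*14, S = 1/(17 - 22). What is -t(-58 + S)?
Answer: -821202/25 ≈ -32848.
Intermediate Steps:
S = -1/5 (S = 1/(-5) = -1/5 ≈ -0.20000)
q = -224
t(O) = 2*O*(-224 + O) (t(O) = (O + O)*(O - 224) = (2*O)*(-224 + O) = 2*O*(-224 + O))
-t(-58 + S) = -2*(-58 - 1/5)*(-224 + (-58 - 1/5)) = -2*(-291)*(-224 - 291/5)/5 = -2*(-291)*(-1411)/(5*5) = -1*821202/25 = -821202/25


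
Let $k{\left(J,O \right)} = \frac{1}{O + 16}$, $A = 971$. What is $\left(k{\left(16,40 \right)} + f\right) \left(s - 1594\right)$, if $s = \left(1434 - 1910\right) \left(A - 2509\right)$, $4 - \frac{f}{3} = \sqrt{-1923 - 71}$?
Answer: $\frac{245811231}{28} - 2191482 i \sqrt{1994} \approx 8.779 \cdot 10^{6} - 9.7859 \cdot 10^{7} i$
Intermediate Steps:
$k{\left(J,O \right)} = \frac{1}{16 + O}$
$f = 12 - 3 i \sqrt{1994}$ ($f = 12 - 3 \sqrt{-1923 - 71} = 12 - 3 \sqrt{-1994} = 12 - 3 i \sqrt{1994} \approx 12.0 - 133.96 i$)
$s = 732088$ ($s = \left(1434 - 1910\right) \left(971 - 2509\right) = \left(-476\right) \left(-1538\right) = 732088$)
$\left(k{\left(16,40 \right)} + f\right) \left(s - 1594\right) = \left(\frac{1}{16 + 40} + \left(12 - 3 i \sqrt{1994}\right)\right) \left(732088 - 1594\right) = \left(\frac{1}{56} + \left(12 - 3 i \sqrt{1994}\right)\right) 730494 = \left(\frac{673}{56} - 3 i \sqrt{1994}\right) 730494 = \frac{245811231}{28} - 2191482 i \sqrt{1994}$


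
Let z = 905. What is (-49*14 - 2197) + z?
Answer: -1978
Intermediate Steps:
(-49*14 - 2197) + z = (-49*14 - 2197) + 905 = (-686 - 2197) + 905 = -2883 + 905 = -1978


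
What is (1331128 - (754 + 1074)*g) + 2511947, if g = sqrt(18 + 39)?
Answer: 3843075 - 1828*sqrt(57) ≈ 3.8293e+6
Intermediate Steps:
g = sqrt(57) ≈ 7.5498
(1331128 - (754 + 1074)*g) + 2511947 = (1331128 - (754 + 1074)*sqrt(57)) + 2511947 = (1331128 - 1828*sqrt(57)) + 2511947 = 3843075 - 1828*sqrt(57)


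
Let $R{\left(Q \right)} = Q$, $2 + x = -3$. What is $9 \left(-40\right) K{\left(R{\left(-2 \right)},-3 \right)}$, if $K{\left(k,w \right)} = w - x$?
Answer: $-720$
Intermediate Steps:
$x = -5$ ($x = -2 - 3 = -5$)
$K{\left(k,w \right)} = 5 + w$ ($K{\left(k,w \right)} = w - -5 = w + 5 = 5 + w$)
$9 \left(-40\right) K{\left(R{\left(-2 \right)},-3 \right)} = 9 \left(-40\right) \left(5 - 3\right) = \left(-360\right) 2 = -720$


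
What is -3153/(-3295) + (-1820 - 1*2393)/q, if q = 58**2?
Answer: -3275143/11084380 ≈ -0.29547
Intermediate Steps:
q = 3364
-3153/(-3295) + (-1820 - 1*2393)/q = -3153/(-3295) + (-1820 - 1*2393)/3364 = -3153*(-1/3295) + (-1820 - 2393)*(1/3364) = 3153/3295 - 4213*1/3364 = 3153/3295 - 4213/3364 = -3275143/11084380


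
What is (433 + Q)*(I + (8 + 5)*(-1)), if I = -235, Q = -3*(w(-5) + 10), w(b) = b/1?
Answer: -103664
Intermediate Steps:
w(b) = b (w(b) = b*1 = b)
Q = -15 (Q = -3*(-5 + 10) = -3*5 = -15)
(433 + Q)*(I + (8 + 5)*(-1)) = (433 - 15)*(-235 + (8 + 5)*(-1)) = 418*(-235 + 13*(-1)) = 418*(-235 - 13) = 418*(-248) = -103664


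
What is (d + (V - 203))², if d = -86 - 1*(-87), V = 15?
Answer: 34969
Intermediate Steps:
d = 1 (d = -86 + 87 = 1)
(d + (V - 203))² = (1 + (15 - 203))² = (1 - 188)² = (-187)² = 34969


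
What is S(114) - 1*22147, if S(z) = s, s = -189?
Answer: -22336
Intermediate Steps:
S(z) = -189
S(114) - 1*22147 = -189 - 1*22147 = -189 - 22147 = -22336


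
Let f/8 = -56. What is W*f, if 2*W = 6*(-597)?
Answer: 802368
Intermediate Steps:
f = -448 (f = 8*(-56) = -448)
W = -1791 (W = (6*(-597))/2 = (½)*(-3582) = -1791)
W*f = -1791*(-448) = 802368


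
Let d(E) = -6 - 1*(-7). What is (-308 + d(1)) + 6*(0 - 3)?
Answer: -325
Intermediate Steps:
d(E) = 1 (d(E) = -6 + 7 = 1)
(-308 + d(1)) + 6*(0 - 3) = (-308 + 1) + 6*(0 - 3) = -307 + 6*(-3) = -307 - 18 = -325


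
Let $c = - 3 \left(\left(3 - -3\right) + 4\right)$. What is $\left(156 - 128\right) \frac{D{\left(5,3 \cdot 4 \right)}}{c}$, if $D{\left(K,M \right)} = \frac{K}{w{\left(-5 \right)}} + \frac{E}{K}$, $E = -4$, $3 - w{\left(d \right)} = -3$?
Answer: $- \frac{7}{225} \approx -0.031111$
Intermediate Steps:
$w{\left(d \right)} = 6$ ($w{\left(d \right)} = 3 - -3 = 3 + 3 = 6$)
$c = -30$ ($c = - 3 \left(\left(3 + 3\right) + 4\right) = - 3 \left(6 + 4\right) = \left(-3\right) 10 = -30$)
$D{\left(K,M \right)} = - \frac{4}{K} + \frac{K}{6}$ ($D{\left(K,M \right)} = \frac{K}{6} - \frac{4}{K} = - \frac{4}{K} + \frac{K}{6}$)
$\left(156 - 128\right) \frac{D{\left(5,3 \cdot 4 \right)}}{c} = \left(156 - 128\right) \frac{- \frac{4}{5} + \frac{1}{6} \cdot 5}{-30} = 28 \left(\left(-4\right) \frac{1}{5} + \frac{5}{6}\right) \left(- \frac{1}{30}\right) = 28 \left(- \frac{4}{5} + \frac{5}{6}\right) \left(- \frac{1}{30}\right) = 28 \cdot \frac{1}{30} \left(- \frac{1}{30}\right) = 28 \left(- \frac{1}{900}\right) = - \frac{7}{225}$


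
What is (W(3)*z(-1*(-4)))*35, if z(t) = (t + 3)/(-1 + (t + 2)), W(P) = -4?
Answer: -196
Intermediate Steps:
z(t) = (3 + t)/(1 + t) (z(t) = (3 + t)/(-1 + (2 + t)) = (3 + t)/(1 + t))
(W(3)*z(-1*(-4)))*35 = -4*(3 - 1*(-4))/(1 - 1*(-4))*35 = -4*(3 + 4)/(1 + 4)*35 = -4*7/5*35 = -28/5*35 = -196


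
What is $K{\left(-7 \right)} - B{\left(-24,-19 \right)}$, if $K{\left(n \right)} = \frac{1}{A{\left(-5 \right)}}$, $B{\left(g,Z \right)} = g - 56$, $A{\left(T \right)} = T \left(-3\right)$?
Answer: $\frac{1201}{15} \approx 80.067$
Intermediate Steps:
$A{\left(T \right)} = - 3 T$
$B{\left(g,Z \right)} = -56 + g$
$K{\left(n \right)} = \frac{1}{15}$ ($K{\left(n \right)} = \frac{1}{\left(-3\right) \left(-5\right)} = \frac{1}{15}$)
$K{\left(-7 \right)} - B{\left(-24,-19 \right)} = \frac{1}{15} - \left(-56 - 24\right) = \frac{1}{15} - -80 = \frac{1}{15} + 80 = \frac{1201}{15}$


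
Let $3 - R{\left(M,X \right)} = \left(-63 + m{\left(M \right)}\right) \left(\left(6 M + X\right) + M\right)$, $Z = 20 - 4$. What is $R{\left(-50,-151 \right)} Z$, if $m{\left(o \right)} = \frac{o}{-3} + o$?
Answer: $-772160$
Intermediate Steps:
$m{\left(o \right)} = \frac{2 o}{3}$ ($m{\left(o \right)} = o \left(- \frac{1}{3}\right) + o = - \frac{o}{3} + o = \frac{2 o}{3}$)
$Z = 16$ ($Z = 20 - 4 = 16$)
$R{\left(M,X \right)} = 3 - \left(-63 + \frac{2 M}{3}\right) \left(X + 7 M\right)$ ($R{\left(M,X \right)} = 3 - \left(-63 + \frac{2 M}{3}\right) \left(\left(6 M + X\right) + M\right) = 3 - \left(-63 + \frac{2 M}{3}\right) \left(\left(X + 6 M\right) + M\right) = 3 - \left(-63 + \frac{2 M}{3}\right) \left(X + 7 M\right)$)
$R{\left(-50,-151 \right)} Z = \left(3 + 63 \left(-151\right) + 441 \left(-50\right) - \frac{14 \left(-50\right)^{2}}{3} - \left(- \frac{100}{3}\right) \left(-151\right)\right) 16 = \left(3 - 9513 - 22050 - \frac{35000}{3} - \frac{15100}{3}\right) 16 = \left(-48260\right) 16 = -772160$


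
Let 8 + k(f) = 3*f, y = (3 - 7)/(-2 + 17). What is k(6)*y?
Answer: -8/3 ≈ -2.6667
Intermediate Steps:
y = -4/15 ≈ -0.26667
k(f) = -8 + 3*f
k(6)*y = (-8 + 3*6)*(-4/15) = (-8 + 18)*(-4/15) = 10*(-4/15) = -8/3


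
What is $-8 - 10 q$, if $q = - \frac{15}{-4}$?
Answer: $- \frac{91}{2} \approx -45.5$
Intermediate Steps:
$q = \frac{15}{4}$ ($q = \left(-15\right) \left(- \frac{1}{4}\right) = \frac{15}{4} \approx 3.75$)
$-8 - 10 q = -8 - \frac{75}{2} = - \frac{91}{2}$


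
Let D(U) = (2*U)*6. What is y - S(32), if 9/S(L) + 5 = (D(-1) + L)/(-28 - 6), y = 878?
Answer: 83563/95 ≈ 879.61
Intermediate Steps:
D(U) = 12*U
S(L) = 9/(-79/17 - L/34) (S(L) = 9/(-5 + (12*(-1) + L)/(-28 - 6)) = 9/(-5 + (-12 + L)/(-34)) = 9/(-5 + (-12 + L)*(-1/34)) = 9/(-5 + (6/17 - L/34)) = 9/(-79/17 - L/34))
y - S(32) = 878 - (-306)/(158 + 32) = 878 - (-306)/190 = 878 - 1*(-153/95) = 878 + 153/95 = 83563/95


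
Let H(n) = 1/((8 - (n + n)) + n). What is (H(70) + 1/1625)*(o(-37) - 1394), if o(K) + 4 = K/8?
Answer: 17538423/806000 ≈ 21.760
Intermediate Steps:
o(K) = -4 + K/8
H(n) = 1/(8 - n) (H(n) = 1/((8 - 2*n) + n) = 1/(8 - n))
(H(70) + 1/1625)*(o(-37) - 1394) = (-1/(-8 + 70) + 1/1625)*((-4 + (⅛)*(-37)) - 1394) = (-1/62 + 1/1625)*((-4 - 37/8) - 1394) = (-1*1/62 + 1/1625)*(-69/8 - 1394) = (-1/62 + 1/1625)*(-11221/8) = -1563/100750*(-11221/8) = 17538423/806000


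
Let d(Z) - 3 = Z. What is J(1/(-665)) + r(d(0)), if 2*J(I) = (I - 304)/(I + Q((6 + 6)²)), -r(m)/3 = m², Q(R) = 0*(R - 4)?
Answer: 202107/2 ≈ 1.0105e+5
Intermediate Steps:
d(Z) = 3 + Z
Q(R) = 0 (Q(R) = 0*(-4 + R) = 0)
r(m) = -3*m²
J(I) = (-304 + I)/(2*I) (J(I) = ((I - 304)/(I + 0))/2 = ((-304 + I)/I)/2 = (-304 + I)/(2*I))
J(1/(-665)) + r(d(0)) = (-304 + 1/(-665))/(2*(1/(-665))) - 3*(3 + 0)² = (-304 - 1/665)/(2*(-1/665)) - 3*3² = (½)*(-665)*(-202161/665) - 3*9 = 202161/2 - 27 = 202107/2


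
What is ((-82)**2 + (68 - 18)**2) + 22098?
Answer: 31322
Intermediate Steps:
((-82)**2 + (68 - 18)**2) + 22098 = (6724 + 50**2) + 22098 = (6724 + 2500) + 22098 = 9224 + 22098 = 31322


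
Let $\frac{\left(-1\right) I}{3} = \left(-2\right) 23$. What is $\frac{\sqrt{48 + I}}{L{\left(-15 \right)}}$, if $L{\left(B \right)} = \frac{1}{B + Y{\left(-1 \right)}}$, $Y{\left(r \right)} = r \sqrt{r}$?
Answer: $\sqrt{186} \left(-15 - i\right) \approx -204.57 - 13.638 i$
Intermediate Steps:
$Y{\left(r \right)} = r^{\frac{3}{2}}$
$I = 138$ ($I = - 3 \left(\left(-2\right) 23\right) = \left(-3\right) \left(-46\right) = 138$)
$L{\left(B \right)} = \frac{1}{B - i}$ ($L{\left(B \right)} = \frac{1}{B + \left(-1\right)^{\frac{3}{2}}} = \frac{1}{B - i}$)
$\frac{\sqrt{48 + I}}{L{\left(-15 \right)}} = \frac{\sqrt{48 + 138}}{\frac{1}{-15 - i}} = \frac{\sqrt{186}}{\frac{1}{226} \left(-15 + i\right)} = \sqrt{186} \left(-15 - i\right)$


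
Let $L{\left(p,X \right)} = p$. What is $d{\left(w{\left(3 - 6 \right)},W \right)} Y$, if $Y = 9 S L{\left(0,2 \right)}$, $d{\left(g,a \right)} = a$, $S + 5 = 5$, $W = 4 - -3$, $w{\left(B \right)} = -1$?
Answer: $0$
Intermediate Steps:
$W = 7$ ($W = 4 + 3 = 7$)
$S = 0$ ($S = -5 + 5 = 0$)
$Y = 0$ ($Y = 9 \cdot 0 \cdot 0 = 0 \cdot 0 = 0$)
$d{\left(w{\left(3 - 6 \right)},W \right)} Y = 7 \cdot 0 = 0$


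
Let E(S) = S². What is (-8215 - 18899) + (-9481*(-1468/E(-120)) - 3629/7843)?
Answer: -738281501339/28234800 ≈ -26148.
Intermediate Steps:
(-8215 - 18899) + (-9481*(-1468/E(-120)) - 3629/7843) = (-8215 - 18899) + (-9481/((-120)²/(-1468)) - 3629/7843) = -27114 + (-9481/(14400*(-1/1468)) - 3629*1/7843) = -27114 + (-9481/(-3600/367) - 3629/7843) = -27114 + (-9481*(-367/3600) - 3629/7843) = -27114 + (3479527/3600 - 3629/7843) = -27114 + 27276865861/28234800 = -738281501339/28234800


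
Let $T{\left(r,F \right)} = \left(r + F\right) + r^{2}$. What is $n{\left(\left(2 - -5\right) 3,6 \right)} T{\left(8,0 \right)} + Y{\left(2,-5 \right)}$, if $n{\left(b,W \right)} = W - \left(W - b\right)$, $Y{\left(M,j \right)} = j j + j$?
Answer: $1532$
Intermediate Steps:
$T{\left(r,F \right)} = F + r + r^{2}$ ($T{\left(r,F \right)} = \left(F + r\right) + r^{2} = F + r + r^{2}$)
$Y{\left(M,j \right)} = j + j^{2}$ ($Y{\left(M,j \right)} = j^{2} + j = j + j^{2}$)
$n{\left(b,W \right)} = b$
$n{\left(\left(2 - -5\right) 3,6 \right)} T{\left(8,0 \right)} + Y{\left(2,-5 \right)} = \left(2 - -5\right) 3 \left(0 + 8 + 8^{2}\right) - 5 \left(1 - 5\right) = \left(2 + 5\right) 3 \left(0 + 8 + 64\right) - -20 = 7 \cdot 3 \cdot 72 + 20 = 21 \cdot 72 + 20 = 1512 + 20 = 1532$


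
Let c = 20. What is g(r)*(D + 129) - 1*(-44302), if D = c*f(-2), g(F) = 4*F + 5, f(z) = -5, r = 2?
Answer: 44679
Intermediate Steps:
g(F) = 5 + 4*F
D = -100 (D = 20*(-5) = -100)
g(r)*(D + 129) - 1*(-44302) = (5 + 4*2)*(-100 + 129) - 1*(-44302) = (5 + 8)*29 + 44302 = 13*29 + 44302 = 377 + 44302 = 44679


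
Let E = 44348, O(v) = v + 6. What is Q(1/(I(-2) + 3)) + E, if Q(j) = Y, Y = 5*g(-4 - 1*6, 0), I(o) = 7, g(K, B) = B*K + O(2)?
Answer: 44388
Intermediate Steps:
O(v) = 6 + v
g(K, B) = 8 + B*K (g(K, B) = B*K + (6 + 2) = B*K + 8 = 8 + B*K)
Y = 40 (Y = 5*(8 + 0*(-4 - 1*6)) = 5*(8 + 0*(-4 - 6)) = 5*(8 + 0*(-10)) = 5*(8 + 0) = 5*8 = 40)
Q(j) = 40
Q(1/(I(-2) + 3)) + E = 40 + 44348 = 44388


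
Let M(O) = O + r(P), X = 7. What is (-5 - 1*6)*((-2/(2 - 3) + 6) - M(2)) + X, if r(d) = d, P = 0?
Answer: -59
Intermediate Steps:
M(O) = O (M(O) = O + 0 = O)
(-5 - 1*6)*((-2/(2 - 3) + 6) - M(2)) + X = (-5 - 1*6)*((-2/(2 - 3) + 6) - 1*2) + 7 = (-5 - 6)*((-2/(-1) + 6) - 2) + 7 = -11*((-2*(-1) + 6) - 2) + 7 = -11*((2 + 6) - 2) + 7 = -11*(8 - 2) + 7 = -11*6 + 7 = -66 + 7 = -59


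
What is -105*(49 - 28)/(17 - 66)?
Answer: 45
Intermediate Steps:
-105*(49 - 28)/(17 - 66) = -2205/(-49) = -2205*(-1)/49 = -105*(-3/7) = 45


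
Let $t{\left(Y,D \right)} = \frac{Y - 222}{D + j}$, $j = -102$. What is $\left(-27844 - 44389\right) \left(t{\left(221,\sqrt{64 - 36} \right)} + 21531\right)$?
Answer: $- \frac{8068634058807}{5188} - \frac{72233 \sqrt{7}}{5188} \approx -1.5552 \cdot 10^{9}$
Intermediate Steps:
$t{\left(Y,D \right)} = \frac{-222 + Y}{-102 + D}$ ($t{\left(Y,D \right)} = \frac{Y - 222}{D - 102} = \frac{-222 + Y}{-102 + D}$)
$\left(-27844 - 44389\right) \left(t{\left(221,\sqrt{64 - 36} \right)} + 21531\right) = \left(-27844 - 44389\right) \left(\frac{-222 + 221}{-102 + \sqrt{64 - 36}} + 21531\right) = - 72233 \left(\frac{1}{-102 + \sqrt{28}} \left(-1\right) + 21531\right) = - 72233 \left(\frac{1}{-102 + 2 \sqrt{7}} \left(-1\right) + 21531\right) = - 72233 \left(- \frac{1}{-102 + 2 \sqrt{7}} + 21531\right) = - 72233 \left(21531 - \frac{1}{-102 + 2 \sqrt{7}}\right) = -1555248723 + \frac{72233}{-102 + 2 \sqrt{7}}$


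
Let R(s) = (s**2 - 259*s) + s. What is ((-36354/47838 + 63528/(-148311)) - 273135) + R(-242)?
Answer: -59966182689166/394161201 ≈ -1.5214e+5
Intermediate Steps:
R(s) = s**2 - 258*s
((-36354/47838 + 63528/(-148311)) - 273135) + R(-242) = ((-36354/47838 + 63528/(-148311)) - 273135) - 242*(-258 - 242) = ((-36354*1/47838 + 63528*(-1/148311)) - 273135) - 242*(-500) = ((-6059/7973 - 21176/49437) - 273135) + 121000 = (-468375031/394161201 - 273135) + 121000 = -107659688010166/394161201 + 121000 = -59966182689166/394161201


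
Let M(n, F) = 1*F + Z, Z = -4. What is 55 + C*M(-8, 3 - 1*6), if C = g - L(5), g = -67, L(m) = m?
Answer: 559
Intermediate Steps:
C = -72 (C = -67 - 1*5 = -67 - 5 = -72)
M(n, F) = -4 + F (M(n, F) = 1*F - 4 = F - 4 = -4 + F)
55 + C*M(-8, 3 - 1*6) = 55 - 72*(-4 + (3 - 1*6)) = 55 - 72*(-4 + (3 - 6)) = 55 - 72*(-4 - 3) = 55 - 72*(-7) = 55 + 504 = 559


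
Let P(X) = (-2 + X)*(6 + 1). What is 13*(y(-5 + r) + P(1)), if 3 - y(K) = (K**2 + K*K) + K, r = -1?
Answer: -910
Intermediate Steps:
y(K) = 3 - K - 2*K**2 (y(K) = 3 - ((K**2 + K*K) + K) = 3 - ((K**2 + K**2) + K) = 3 - (2*K**2 + K) = 3 - (K + 2*K**2) = 3 + (-K - 2*K**2) = 3 - K - 2*K**2)
P(X) = -14 + 7*X (P(X) = (-2 + X)*7 = -14 + 7*X)
13*(y(-5 + r) + P(1)) = 13*((3 - (-5 - 1) - 2*(-5 - 1)**2) + (-14 + 7*1)) = 13*((3 - 1*(-6) - 2*(-6)**2) + (-14 + 7)) = 13*((3 + 6 - 2*36) - 7) = 13*((3 + 6 - 72) - 7) = 13*(-63 - 7) = 13*(-70) = -910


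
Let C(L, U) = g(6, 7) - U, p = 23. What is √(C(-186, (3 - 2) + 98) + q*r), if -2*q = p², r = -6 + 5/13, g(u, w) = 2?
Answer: √938470/26 ≈ 37.259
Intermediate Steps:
r = -73/13 (r = -6 + 5*(1/13) = -6 + 5/13 = -73/13 ≈ -5.6154)
q = -529/2 (q = -½*23² = -½*529 = -529/2 ≈ -264.50)
C(L, U) = 2 - U
√(C(-186, (3 - 2) + 98) + q*r) = √((2 - ((3 - 2) + 98)) - 529/2*(-73/13)) = √((2 - (1 + 98)) + 38617/26) = √((2 - 1*99) + 38617/26) = √((2 - 99) + 38617/26) = √(-97 + 38617/26) = √(36095/26) = √938470/26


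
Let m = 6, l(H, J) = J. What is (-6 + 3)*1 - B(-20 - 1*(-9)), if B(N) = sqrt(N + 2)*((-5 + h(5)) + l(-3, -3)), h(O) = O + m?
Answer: -3 - 9*I ≈ -3.0 - 9.0*I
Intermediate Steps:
h(O) = 6 + O (h(O) = O + 6 = 6 + O)
B(N) = 3*sqrt(2 + N) (B(N) = sqrt(N + 2)*((-5 + (6 + 5)) - 3) = sqrt(2 + N)*((-5 + 11) - 3) = sqrt(2 + N)*(6 - 3) = sqrt(2 + N)*3 = 3*sqrt(2 + N))
(-6 + 3)*1 - B(-20 - 1*(-9)) = (-6 + 3)*1 - 3*sqrt(2 + (-20 - 1*(-9))) = -3*1 - 3*sqrt(2 + (-20 + 9)) = -3 - 3*sqrt(2 - 11) = -3 - 3*sqrt(-9) = -3 - 3*3*I = -3 - 9*I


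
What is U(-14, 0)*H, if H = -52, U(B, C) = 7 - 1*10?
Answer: 156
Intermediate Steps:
U(B, C) = -3 (U(B, C) = 7 - 10 = -3)
U(-14, 0)*H = -3*(-52) = 156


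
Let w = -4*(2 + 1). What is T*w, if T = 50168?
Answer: -602016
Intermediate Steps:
w = -12 (w = -4*3 = -12)
T*w = 50168*(-12) = -602016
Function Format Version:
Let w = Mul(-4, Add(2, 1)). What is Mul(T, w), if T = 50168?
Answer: -602016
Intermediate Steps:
w = -12 (w = Mul(-4, 3) = -12)
Mul(T, w) = Mul(50168, -12) = -602016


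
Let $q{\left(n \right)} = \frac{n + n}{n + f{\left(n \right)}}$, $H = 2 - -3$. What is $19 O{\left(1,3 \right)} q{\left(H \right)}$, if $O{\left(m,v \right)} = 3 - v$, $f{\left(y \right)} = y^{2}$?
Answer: $0$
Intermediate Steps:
$H = 5$ ($H = 2 + 3 = 5$)
$q{\left(n \right)} = \frac{2 n}{n + n^{2}}$ ($q{\left(n \right)} = \frac{n + n}{n + n^{2}} = \frac{2 n}{n + n^{2}}$)
$19 O{\left(1,3 \right)} q{\left(H \right)} = 19 \left(3 - 3\right) \frac{2}{1 + 5} = 19 \left(3 - 3\right) \frac{2}{6} = 19 \cdot 0 \cdot 2 \cdot \frac{1}{6} = 0 \cdot \frac{1}{3} = 0$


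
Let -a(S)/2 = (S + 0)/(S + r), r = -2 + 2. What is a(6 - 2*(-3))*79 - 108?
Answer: -266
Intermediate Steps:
r = 0
a(S) = -2 (a(S) = -2*(S + 0)/(S + 0) = -2*S/S = -2*1 = -2)
a(6 - 2*(-3))*79 - 108 = -2*79 - 108 = -158 - 108 = -266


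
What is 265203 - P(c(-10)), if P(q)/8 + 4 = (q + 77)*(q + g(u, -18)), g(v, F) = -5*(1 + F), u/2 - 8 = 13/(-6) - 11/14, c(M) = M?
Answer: 225035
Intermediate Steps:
u = 212/21 (u = 16 + 2*(13/(-6) - 11/14) = 16 + 2*(13*(-⅙) - 11*1/14) = 16 + 2*(-13/6 - 11/14) = 16 + 2*(-62/21) = 16 - 124/21 = 212/21 ≈ 10.095)
g(v, F) = -5 - 5*F
P(q) = -32 + 8*(77 + q)*(85 + q) (P(q) = -32 + 8*((q + 77)*(q + (-5 - 5*(-18)))) = -32 + 8*((77 + q)*(q + (-5 + 90))) = -32 + 8*((77 + q)*(q + 85)) = -32 + 8*((77 + q)*(85 + q)) = -32 + 8*(77 + q)*(85 + q))
265203 - P(c(-10)) = 265203 - (52328 + 8*(-10)² + 1296*(-10)) = 265203 - (52328 + 8*100 - 12960) = 265203 - (52328 + 800 - 12960) = 265203 - 1*40168 = 265203 - 40168 = 225035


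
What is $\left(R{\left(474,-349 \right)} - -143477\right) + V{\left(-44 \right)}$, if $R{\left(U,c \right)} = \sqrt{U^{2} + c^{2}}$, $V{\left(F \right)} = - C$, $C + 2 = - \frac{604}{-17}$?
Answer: $\frac{2438539}{17} + \sqrt{346477} \approx 1.4403 \cdot 10^{5}$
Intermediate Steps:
$C = \frac{570}{17}$ ($C = -2 - \frac{604}{-17} = -2 - - \frac{604}{17} = -2 + \frac{604}{17} = \frac{570}{17} \approx 33.529$)
$V{\left(F \right)} = - \frac{570}{17}$ ($V{\left(F \right)} = \left(-1\right) \frac{570}{17} = - \frac{570}{17}$)
$\left(R{\left(474,-349 \right)} - -143477\right) + V{\left(-44 \right)} = \left(\sqrt{474^{2} + \left(-349\right)^{2}} - -143477\right) - \frac{570}{17} = \left(\sqrt{224676 + 121801} + 143477\right) - \frac{570}{17} = \left(\sqrt{346477} + 143477\right) - \frac{570}{17} = \left(143477 + \sqrt{346477}\right) - \frac{570}{17} = \frac{2438539}{17} + \sqrt{346477}$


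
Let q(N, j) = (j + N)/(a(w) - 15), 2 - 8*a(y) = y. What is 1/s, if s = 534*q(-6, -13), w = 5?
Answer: 41/27056 ≈ 0.0015154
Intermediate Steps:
a(y) = 1/4 - y/8
q(N, j) = -8*N/123 - 8*j/123 (q(N, j) = (j + N)/((1/4 - 1/8*5) - 15) = (N + j)/((1/4 - 5/8) - 15) = (N + j)/(-3/8 - 15) = (N + j)/(-123/8) = (N + j)*(-8/123) = -8*N/123 - 8*j/123)
s = 27056/41 (s = 534*(-8/123*(-6) - 8/123*(-13)) = 534*(16/41 + 104/123) = 534*(152/123) = 27056/41 ≈ 659.90)
1/s = 1/(27056/41) = 41/27056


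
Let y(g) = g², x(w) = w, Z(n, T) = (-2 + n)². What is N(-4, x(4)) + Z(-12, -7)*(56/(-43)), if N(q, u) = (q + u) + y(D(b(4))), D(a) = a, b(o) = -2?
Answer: -10804/43 ≈ -251.26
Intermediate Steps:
N(q, u) = 4 + q + u (N(q, u) = (q + u) + (-2)² = (q + u) + 4 = 4 + q + u)
N(-4, x(4)) + Z(-12, -7)*(56/(-43)) = (4 - 4 + 4) + (-2 - 12)²*(56/(-43)) = 4 + (-14)²*(56*(-1/43)) = 4 + 196*(-56/43) = 4 - 10976/43 = -10804/43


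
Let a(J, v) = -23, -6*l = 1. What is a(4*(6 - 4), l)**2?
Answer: 529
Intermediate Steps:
l = -1/6 (l = -1/6*1 = -1/6 ≈ -0.16667)
a(4*(6 - 4), l)**2 = (-23)**2 = 529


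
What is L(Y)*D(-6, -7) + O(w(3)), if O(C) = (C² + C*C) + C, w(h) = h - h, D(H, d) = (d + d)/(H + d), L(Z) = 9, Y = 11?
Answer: 126/13 ≈ 9.6923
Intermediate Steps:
D(H, d) = 2*d/(H + d) (D(H, d) = (2*d)/(H + d) = 2*d/(H + d))
w(h) = 0
O(C) = C + 2*C² (O(C) = (C² + C²) + C = 2*C² + C = C + 2*C²)
L(Y)*D(-6, -7) + O(w(3)) = 9*(2*(-7)/(-6 - 7)) + 0*(1 + 2*0) = 9*(2*(-7)/(-13)) + 0*(1 + 0) = 9*(2*(-7)*(-1/13)) + 0*1 = 9*(14/13) + 0 = 126/13 + 0 = 126/13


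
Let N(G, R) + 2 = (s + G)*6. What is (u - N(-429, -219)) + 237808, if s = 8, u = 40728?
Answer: 281064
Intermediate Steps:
N(G, R) = 46 + 6*G (N(G, R) = -2 + (8 + G)*6 = -2 + (48 + 6*G) = 46 + 6*G)
(u - N(-429, -219)) + 237808 = (40728 - (46 + 6*(-429))) + 237808 = (40728 - (46 - 2574)) + 237808 = (40728 - 1*(-2528)) + 237808 = (40728 + 2528) + 237808 = 43256 + 237808 = 281064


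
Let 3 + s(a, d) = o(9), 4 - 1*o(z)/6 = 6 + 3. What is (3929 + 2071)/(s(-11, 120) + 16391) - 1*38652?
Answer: -316131708/8179 ≈ -38652.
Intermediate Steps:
o(z) = -30 (o(z) = 24 - 6*(6 + 3) = 24 - 6*9 = 24 - 54 = -30)
s(a, d) = -33 (s(a, d) = -3 - 30 = -33)
(3929 + 2071)/(s(-11, 120) + 16391) - 1*38652 = (3929 + 2071)/(-33 + 16391) - 1*38652 = 6000/16358 - 38652 = 6000*(1/16358) - 38652 = 3000/8179 - 38652 = -316131708/8179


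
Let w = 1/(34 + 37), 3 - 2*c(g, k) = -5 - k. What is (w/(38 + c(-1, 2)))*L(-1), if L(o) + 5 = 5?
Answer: 0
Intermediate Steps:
c(g, k) = 4 + k/2 (c(g, k) = 3/2 - (-5 - k)/2 = 3/2 + (5/2 + k/2) = 4 + k/2)
L(o) = 0 (L(o) = -5 + 5 = 0)
w = 1/71 ≈ 0.014085
(w/(38 + c(-1, 2)))*L(-1) = ((1/71)/(38 + (4 + (½)*2)))*0 = ((1/71)/(38 + (4 + 1)))*0 = ((1/71)/(38 + 5))*0 = ((1/71)/43)*0 = ((1/43)*(1/71))*0 = (1/3053)*0 = 0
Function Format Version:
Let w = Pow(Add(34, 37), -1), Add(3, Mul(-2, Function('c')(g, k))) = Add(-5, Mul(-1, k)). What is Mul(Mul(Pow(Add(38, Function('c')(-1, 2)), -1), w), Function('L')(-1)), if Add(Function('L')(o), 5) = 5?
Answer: 0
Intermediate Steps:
Function('c')(g, k) = Add(4, Mul(Rational(1, 2), k)) (Function('c')(g, k) = Add(Rational(3, 2), Mul(Rational(-1, 2), Add(-5, Mul(-1, k)))) = Add(Rational(3, 2), Add(Rational(5, 2), Mul(Rational(1, 2), k))) = Add(4, Mul(Rational(1, 2), k)))
Function('L')(o) = 0 (Function('L')(o) = Add(-5, 5) = 0)
w = Rational(1, 71) (w = Pow(71, -1) = Rational(1, 71) ≈ 0.014085)
Mul(Mul(Pow(Add(38, Function('c')(-1, 2)), -1), w), Function('L')(-1)) = Mul(Mul(Pow(Add(38, Add(4, Mul(Rational(1, 2), 2))), -1), Rational(1, 71)), 0) = Mul(Mul(Pow(Add(38, Add(4, 1)), -1), Rational(1, 71)), 0) = Mul(Mul(Pow(Add(38, 5), -1), Rational(1, 71)), 0) = Mul(Mul(Pow(43, -1), Rational(1, 71)), 0) = Mul(Mul(Rational(1, 43), Rational(1, 71)), 0) = Mul(Rational(1, 3053), 0) = 0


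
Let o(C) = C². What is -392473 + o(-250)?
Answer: -329973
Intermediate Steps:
-392473 + o(-250) = -392473 + (-250)² = -392473 + 62500 = -329973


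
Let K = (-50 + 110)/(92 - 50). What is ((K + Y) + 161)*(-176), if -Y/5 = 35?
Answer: 15488/7 ≈ 2212.6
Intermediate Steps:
Y = -175 (Y = -5*35 = -175)
K = 10/7 (K = 60/42 = 60*(1/42) = 10/7 ≈ 1.4286)
((K + Y) + 161)*(-176) = ((10/7 - 175) + 161)*(-176) = (-1215/7 + 161)*(-176) = -88/7*(-176) = 15488/7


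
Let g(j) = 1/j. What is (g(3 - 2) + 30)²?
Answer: 961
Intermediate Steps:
(g(3 - 2) + 30)² = (1/(3 - 2) + 30)² = (1/1 + 30)² = (1 + 30)² = 31² = 961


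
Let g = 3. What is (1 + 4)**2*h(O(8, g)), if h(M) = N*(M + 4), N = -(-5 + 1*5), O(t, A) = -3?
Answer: 0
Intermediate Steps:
N = 0 (N = -(-5 + 5) = -1*0 = 0)
h(M) = 0 (h(M) = 0*(M + 4) = 0*(4 + M) = 0)
(1 + 4)**2*h(O(8, g)) = (1 + 4)**2*0 = 5**2*0 = 25*0 = 0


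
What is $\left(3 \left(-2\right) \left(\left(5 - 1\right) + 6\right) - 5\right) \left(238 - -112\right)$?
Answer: $-22750$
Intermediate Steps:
$\left(3 \left(-2\right) \left(\left(5 - 1\right) + 6\right) - 5\right) \left(238 - -112\right) = \left(- 6 \left(4 + 6\right) - 5\right) \left(238 + 112\right) = \left(\left(-6\right) 10 - 5\right) 350 = \left(-60 - 5\right) 350 = \left(-65\right) 350 = -22750$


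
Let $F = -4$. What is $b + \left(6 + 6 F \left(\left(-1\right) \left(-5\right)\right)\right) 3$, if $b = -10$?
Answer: $-352$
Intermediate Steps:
$b + \left(6 + 6 F \left(\left(-1\right) \left(-5\right)\right)\right) 3 = -10 + \left(6 + 6 \left(- 4 \left(\left(-1\right) \left(-5\right)\right)\right)\right) 3 = -10 + \left(6 + 6 \left(\left(-4\right) 5\right)\right) 3 = -10 + \left(6 + 6 \left(-20\right)\right) 3 = -10 + \left(6 - 120\right) 3 = -10 - 342 = -352$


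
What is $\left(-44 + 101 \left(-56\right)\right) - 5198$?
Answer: $-10898$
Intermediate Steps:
$\left(-44 + 101 \left(-56\right)\right) - 5198 = \left(-44 - 5656\right) - 5198 = -5700 - 5198 = -10898$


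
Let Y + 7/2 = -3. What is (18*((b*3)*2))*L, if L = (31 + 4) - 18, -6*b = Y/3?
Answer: 663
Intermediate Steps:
Y = -13/2 (Y = -7/2 - 3 = -13/2 ≈ -6.5000)
b = 13/36 (b = -(-13)/(12*3) = -⅙*(-13/6) = 13/36 ≈ 0.36111)
L = 17 (L = 35 - 18 = 17)
(18*((b*3)*2))*L = (18*(((13/36)*3)*2))*17 = (18*((13/12)*2))*17 = (18*(13/6))*17 = 39*17 = 663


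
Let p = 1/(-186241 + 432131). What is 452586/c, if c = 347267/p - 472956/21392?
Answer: 2420429928/456662952987001 ≈ 5.3003e-6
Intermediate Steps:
p = 1/245890 ≈ 4.0669e-6
c = 456662952987001/5348 (c = 347267/(1/245890) - 472956/21392 = 347267*245890 - 472956*1/21392 = 85389482630 - 118239/5348 = 456662952987001/5348 ≈ 8.5389e+10)
452586/c = 452586/(456662952987001/5348) = 452586*(5348/456662952987001) = 2420429928/456662952987001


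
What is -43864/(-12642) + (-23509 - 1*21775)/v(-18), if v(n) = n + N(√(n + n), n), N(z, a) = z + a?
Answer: 287051648/233877 + 22642*I/111 ≈ 1227.4 + 203.98*I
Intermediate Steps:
N(z, a) = a + z
v(n) = 2*n + √2*√n (v(n) = n + (n + √(n + n)) = n + (n + √(2*n)) = n + (n + √2*√n) = 2*n + √2*√n)
-43864/(-12642) + (-23509 - 1*21775)/v(-18) = -43864/(-12642) + (-23509 - 1*21775)/(2*(-18) + √2*√(-18)) = -43864*(-1/12642) + (-23509 - 21775)/(-36 + √2*(3*I*√2)) = 21932/6321 - 45284*(-36 - 6*I)/1332 = 21932/6321 - 11321*(-36 - 6*I)/333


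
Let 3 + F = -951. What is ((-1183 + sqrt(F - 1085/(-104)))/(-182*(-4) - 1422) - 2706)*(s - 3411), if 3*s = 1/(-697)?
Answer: 6692978278981/725577 + 39228211*I*sqrt(21086)/37730004 ≈ 9.2244e+6 + 150.98*I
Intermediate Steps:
F = -954 (F = -3 - 951 = -954)
s = -1/2091 (s = (1/3)/(-697) = (1/3)*(-1/697) = -1/2091 ≈ -0.00047824)
((-1183 + sqrt(F - 1085/(-104)))/(-182*(-4) - 1422) - 2706)*(s - 3411) = ((-1183 + sqrt(-954 - 1085/(-104)))/(-182*(-4) - 1422) - 2706)*(-1/2091 - 3411) = ((-1183 + sqrt(-954 - 1085*(-1/104)))/(728 - 1422) - 2706)*(-7132402/2091) = ((-1183 + sqrt(-954 + 1085/104))/(-694) - 2706)*(-7132402/2091) = ((-1183 + sqrt(-98131/104))*(-1/694) - 2706)*(-7132402/2091) = ((-1183 + 11*I*sqrt(21086)/52)*(-1/694) - 2706)*(-7132402/2091) = ((1183/694 - 11*I*sqrt(21086)/36088) - 2706)*(-7132402/2091) = (-1876781/694 - 11*I*sqrt(21086)/36088)*(-7132402/2091) = 6692978278981/725577 + 39228211*I*sqrt(21086)/37730004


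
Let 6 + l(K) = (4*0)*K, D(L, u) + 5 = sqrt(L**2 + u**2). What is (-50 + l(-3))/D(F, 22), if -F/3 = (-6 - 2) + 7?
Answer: -70/117 - 14*sqrt(493)/117 ≈ -3.2551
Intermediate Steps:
F = 3 (F = -3*((-6 - 2) + 7) = -3*(-8 + 7) = -3*(-1) = 3)
D(L, u) = -5 + sqrt(L**2 + u**2)
l(K) = -6 (l(K) = -6 + (4*0)*K = -6 + 0*K = -6 + 0 = -6)
(-50 + l(-3))/D(F, 22) = (-50 - 6)/(-5 + sqrt(3**2 + 22**2)) = -56/(-5 + sqrt(9 + 484)) = -56/(-5 + sqrt(493))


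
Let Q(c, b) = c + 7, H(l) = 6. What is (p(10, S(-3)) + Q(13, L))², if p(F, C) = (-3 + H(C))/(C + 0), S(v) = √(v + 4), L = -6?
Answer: 529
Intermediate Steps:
Q(c, b) = 7 + c
S(v) = √(4 + v)
p(F, C) = 3/C (p(F, C) = (-3 + 6)/(C + 0) = 3/C)
(p(10, S(-3)) + Q(13, L))² = (3/(√(4 - 3)) + (7 + 13))² = (3/(√1) + 20)² = (3/1 + 20)² = (3*1 + 20)² = (3 + 20)² = 23² = 529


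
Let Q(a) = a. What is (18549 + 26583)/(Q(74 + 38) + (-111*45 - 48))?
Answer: -45132/4931 ≈ -9.1527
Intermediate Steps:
(18549 + 26583)/(Q(74 + 38) + (-111*45 - 48)) = (18549 + 26583)/((74 + 38) + (-111*45 - 48)) = 45132/(112 + (-4995 - 48)) = 45132/(112 - 5043) = 45132/(-4931) = 45132*(-1/4931) = -45132/4931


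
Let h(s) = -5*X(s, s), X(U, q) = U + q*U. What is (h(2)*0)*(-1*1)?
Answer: 0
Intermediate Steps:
X(U, q) = U + U*q
h(s) = -5*s*(1 + s)
(h(2)*0)*(-1*1) = (-5*2*(1 + 2)*0)*(-1*1) = (-5*2*3*0)*(-1) = -30*0*(-1) = 0*(-1) = 0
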